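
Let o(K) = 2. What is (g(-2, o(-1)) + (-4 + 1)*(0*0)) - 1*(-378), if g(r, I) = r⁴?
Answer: 394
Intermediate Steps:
(g(-2, o(-1)) + (-4 + 1)*(0*0)) - 1*(-378) = ((-2)⁴ + (-4 + 1)*(0*0)) - 1*(-378) = (16 - 3*0) + 378 = (16 + 0) + 378 = 16 + 378 = 394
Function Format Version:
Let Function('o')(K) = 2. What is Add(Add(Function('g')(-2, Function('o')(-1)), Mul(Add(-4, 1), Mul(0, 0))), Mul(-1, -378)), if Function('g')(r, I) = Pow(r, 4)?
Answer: 394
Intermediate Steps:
Add(Add(Function('g')(-2, Function('o')(-1)), Mul(Add(-4, 1), Mul(0, 0))), Mul(-1, -378)) = Add(Add(Pow(-2, 4), Mul(Add(-4, 1), Mul(0, 0))), Mul(-1, -378)) = Add(Add(16, Mul(-3, 0)), 378) = Add(Add(16, 0), 378) = Add(16, 378) = 394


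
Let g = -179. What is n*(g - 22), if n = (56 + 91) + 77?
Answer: -45024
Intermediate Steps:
n = 224 (n = 147 + 77 = 224)
n*(g - 22) = 224*(-179 - 22) = 224*(-201) = -45024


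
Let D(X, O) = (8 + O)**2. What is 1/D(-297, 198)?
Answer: 1/42436 ≈ 2.3565e-5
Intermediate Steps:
1/D(-297, 198) = 1/((8 + 198)**2) = 1/(206**2) = 1/42436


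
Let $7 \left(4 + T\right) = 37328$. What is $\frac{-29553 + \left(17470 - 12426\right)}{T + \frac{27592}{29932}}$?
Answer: $- \frac{183400847}{39880598} \approx -4.5987$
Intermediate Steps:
$T = \frac{37300}{7}$ ($T = -4 + \frac{1}{7} \cdot 37328 = -4 + \frac{37328}{7} = \frac{37300}{7} \approx 5328.6$)
$\frac{-29553 + \left(17470 - 12426\right)}{T + \frac{27592}{29932}} = \frac{-29553 + \left(17470 - 12426\right)}{\frac{37300}{7} + \frac{27592}{29932}} = \frac{-29553 + 5044}{\frac{37300}{7} + 27592 \cdot \frac{1}{29932}} = - \frac{24509}{\frac{37300}{7} + \frac{6898}{7483}} = - \frac{24509}{\frac{39880598}{7483}} = \left(-24509\right) \frac{7483}{39880598} = - \frac{183400847}{39880598}$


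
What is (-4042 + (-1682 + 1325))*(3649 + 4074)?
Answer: -33973477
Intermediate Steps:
(-4042 + (-1682 + 1325))*(3649 + 4074) = (-4042 - 357)*7723 = -4399*7723 = -33973477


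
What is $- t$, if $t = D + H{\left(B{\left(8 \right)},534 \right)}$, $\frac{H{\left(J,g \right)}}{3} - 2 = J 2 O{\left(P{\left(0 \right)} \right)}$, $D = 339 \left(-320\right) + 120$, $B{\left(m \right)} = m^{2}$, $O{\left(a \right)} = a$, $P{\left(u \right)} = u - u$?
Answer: $108354$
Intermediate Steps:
$P{\left(u \right)} = 0$
$D = -108360$ ($D = -108480 + 120 = -108360$)
$H{\left(J,g \right)} = 6$ ($H{\left(J,g \right)} = 6 + 3 J 2 \cdot 0 = 6 + 3 \cdot 2 J 0 = 6 + 3 \cdot 0 = 6 + 0 = 6$)
$t = -108354$ ($t = -108360 + 6 = -108354$)
$- t = \left(-1\right) \left(-108354\right) = 108354$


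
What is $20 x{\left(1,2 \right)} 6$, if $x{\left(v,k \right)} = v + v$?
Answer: $240$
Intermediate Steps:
$x{\left(v,k \right)} = 2 v$
$20 x{\left(1,2 \right)} 6 = 20 \cdot 2 \cdot 1 \cdot 6 = 20 \cdot 2 \cdot 6 = 40 \cdot 6 = 240$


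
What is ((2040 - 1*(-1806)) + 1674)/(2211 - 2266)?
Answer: -1104/11 ≈ -100.36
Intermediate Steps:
((2040 - 1*(-1806)) + 1674)/(2211 - 2266) = ((2040 + 1806) + 1674)/(-55) = (3846 + 1674)*(-1/55) = 5520*(-1/55) = -1104/11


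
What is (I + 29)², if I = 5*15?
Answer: 10816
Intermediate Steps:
I = 75
(I + 29)² = (75 + 29)² = 104² = 10816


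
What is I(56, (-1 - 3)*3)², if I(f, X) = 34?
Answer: 1156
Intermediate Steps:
I(56, (-1 - 3)*3)² = 34² = 1156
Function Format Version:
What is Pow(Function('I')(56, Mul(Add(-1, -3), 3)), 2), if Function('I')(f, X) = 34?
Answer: 1156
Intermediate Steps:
Pow(Function('I')(56, Mul(Add(-1, -3), 3)), 2) = Pow(34, 2) = 1156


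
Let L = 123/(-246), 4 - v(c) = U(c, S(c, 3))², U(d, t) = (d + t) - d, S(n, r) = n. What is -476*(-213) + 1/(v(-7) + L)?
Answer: 9226306/91 ≈ 1.0139e+5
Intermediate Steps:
U(d, t) = t
v(c) = 4 - c²
L = -½ (L = 123*(-1/246) = -½ ≈ -0.50000)
-476*(-213) + 1/(v(-7) + L) = -476*(-213) + 1/((4 - 1*(-7)²) - ½) = 101388 + 1/((4 - 1*49) - ½) = 101388 + 1/((4 - 49) - ½) = 101388 + 1/(-45 - ½) = 101388 + 1/(-91/2) = 101388 - 2/91 = 9226306/91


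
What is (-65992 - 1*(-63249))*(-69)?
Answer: 189267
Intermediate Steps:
(-65992 - 1*(-63249))*(-69) = (-65992 + 63249)*(-69) = -2743*(-69) = 189267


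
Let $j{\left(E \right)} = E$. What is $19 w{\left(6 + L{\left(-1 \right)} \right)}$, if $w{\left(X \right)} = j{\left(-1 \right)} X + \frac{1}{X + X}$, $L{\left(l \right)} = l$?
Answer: $- \frac{931}{10} \approx -93.1$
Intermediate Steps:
$w{\left(X \right)} = \frac{1}{2 X} - X$ ($w{\left(X \right)} = - X + \frac{1}{X + X} = - X + \frac{1}{2 X} = \frac{1}{2 X} - X$)
$19 w{\left(6 + L{\left(-1 \right)} \right)} = 19 \left(\frac{1}{2 \left(6 - 1\right)} - \left(6 - 1\right)\right) = 19 \left(\frac{1}{2 \cdot 5} - 5\right) = 19 \left(\frac{1}{2} \cdot \frac{1}{5} - 5\right) = 19 \left(\frac{1}{10} - 5\right) = 19 \left(- \frac{49}{10}\right) = - \frac{931}{10}$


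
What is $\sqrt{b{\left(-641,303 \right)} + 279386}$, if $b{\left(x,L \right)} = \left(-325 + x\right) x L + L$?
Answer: $\sqrt{187899107} \approx 13708.0$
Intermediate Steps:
$b{\left(x,L \right)} = L + L x \left(-325 + x\right)$ ($b{\left(x,L \right)} = x \left(-325 + x\right) L + L = L x \left(-325 + x\right) + L = L + L x \left(-325 + x\right)$)
$\sqrt{b{\left(-641,303 \right)} + 279386} = \sqrt{303 \left(1 + \left(-641\right)^{2} - -208325\right) + 279386} = \sqrt{303 \left(1 + 410881 + 208325\right) + 279386} = \sqrt{303 \cdot 619207 + 279386} = \sqrt{187619721 + 279386} = \sqrt{187899107}$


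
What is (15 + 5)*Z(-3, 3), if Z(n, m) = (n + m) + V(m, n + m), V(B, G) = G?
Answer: 0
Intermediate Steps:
Z(n, m) = 2*m + 2*n (Z(n, m) = (n + m) + (n + m) = (m + n) + (m + n) = 2*m + 2*n)
(15 + 5)*Z(-3, 3) = (15 + 5)*(2*3 + 2*(-3)) = 20*(6 - 6) = 20*0 = 0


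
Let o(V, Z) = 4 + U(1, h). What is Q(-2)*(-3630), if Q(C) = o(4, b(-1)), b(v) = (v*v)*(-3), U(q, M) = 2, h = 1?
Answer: -21780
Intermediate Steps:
b(v) = -3*v**2 (b(v) = v**2*(-3) = -3*v**2)
o(V, Z) = 6 (o(V, Z) = 4 + 2 = 6)
Q(C) = 6
Q(-2)*(-3630) = 6*(-3630) = -21780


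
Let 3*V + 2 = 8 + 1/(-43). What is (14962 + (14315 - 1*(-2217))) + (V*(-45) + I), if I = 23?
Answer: 1351376/43 ≈ 31427.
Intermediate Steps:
V = 257/129 (V = -2/3 + (8 + 1/(-43))/3 = -2/3 + (8 - 1/43)/3 = -2/3 + (1/3)*(343/43) = -2/3 + 343/129 = 257/129 ≈ 1.9922)
(14962 + (14315 - 1*(-2217))) + (V*(-45) + I) = (14962 + (14315 - 1*(-2217))) + ((257/129)*(-45) + 23) = (14962 + (14315 + 2217)) + (-3855/43 + 23) = (14962 + 16532) - 2866/43 = 31494 - 2866/43 = 1351376/43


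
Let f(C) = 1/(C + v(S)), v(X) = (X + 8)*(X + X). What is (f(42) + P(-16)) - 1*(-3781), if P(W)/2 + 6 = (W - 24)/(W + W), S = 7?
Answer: 950419/252 ≈ 3771.5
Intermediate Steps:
v(X) = 2*X*(8 + X) (v(X) = (8 + X)*(2*X) = 2*X*(8 + X))
f(C) = 1/(210 + C) (f(C) = 1/(C + 2*7*(8 + 7)) = 1/(C + 2*7*15) = 1/(C + 210) = 1/(210 + C))
P(W) = -12 + (-24 + W)/W (P(W) = -12 + 2*((W - 24)/(W + W)) = -12 + 2*((-24 + W)/((2*W))) = -12 + 2*((-24 + W)*(1/(2*W))) = -12 + 2*((-24 + W)/(2*W)) = -12 + (-24 + W)/W)
(f(42) + P(-16)) - 1*(-3781) = (1/(210 + 42) + (-11 - 24/(-16))) - 1*(-3781) = (1/252 + (-11 - 24*(-1/16))) + 3781 = (1/252 + (-11 + 3/2)) + 3781 = (1/252 - 19/2) + 3781 = -2393/252 + 3781 = 950419/252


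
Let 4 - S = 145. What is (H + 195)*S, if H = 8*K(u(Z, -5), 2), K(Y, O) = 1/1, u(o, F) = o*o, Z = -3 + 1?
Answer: -28623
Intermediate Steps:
Z = -2
S = -141 (S = 4 - 1*145 = 4 - 145 = -141)
u(o, F) = o**2
K(Y, O) = 1
H = 8 (H = 8*1 = 8)
(H + 195)*S = (8 + 195)*(-141) = 203*(-141) = -28623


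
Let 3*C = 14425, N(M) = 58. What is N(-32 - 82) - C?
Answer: -14251/3 ≈ -4750.3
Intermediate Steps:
C = 14425/3 (C = (⅓)*14425 = 14425/3 ≈ 4808.3)
N(-32 - 82) - C = 58 - 1*14425/3 = 58 - 14425/3 = -14251/3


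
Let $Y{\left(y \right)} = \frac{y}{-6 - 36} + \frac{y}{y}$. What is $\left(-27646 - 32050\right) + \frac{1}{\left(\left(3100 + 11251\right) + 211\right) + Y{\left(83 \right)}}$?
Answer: $- \frac{36507864806}{611563} \approx -59696.0$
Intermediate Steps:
$Y{\left(y \right)} = 1 - \frac{y}{42}$ ($Y{\left(y \right)} = \frac{y}{-6 - 36} + 1 = \frac{y}{-42} + 1 = y \left(- \frac{1}{42}\right) + 1 = - \frac{y}{42} + 1 = 1 - \frac{y}{42}$)
$\left(-27646 - 32050\right) + \frac{1}{\left(\left(3100 + 11251\right) + 211\right) + Y{\left(83 \right)}} = \left(-27646 - 32050\right) + \frac{1}{\left(\left(3100 + 11251\right) + 211\right) + \left(1 - \frac{83}{42}\right)} = -59696 + \frac{1}{\left(14351 + 211\right) + \left(1 - \frac{83}{42}\right)} = -59696 + \frac{1}{14562 - \frac{41}{42}} = -59696 + \frac{1}{\frac{611563}{42}} = -59696 + \frac{42}{611563} = - \frac{36507864806}{611563}$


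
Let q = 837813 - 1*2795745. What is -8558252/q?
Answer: 2139563/489483 ≈ 4.3711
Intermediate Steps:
q = -1957932 (q = 837813 - 2795745 = -1957932)
-8558252/q = -8558252/(-1957932) = -8558252*(-1/1957932) = 2139563/489483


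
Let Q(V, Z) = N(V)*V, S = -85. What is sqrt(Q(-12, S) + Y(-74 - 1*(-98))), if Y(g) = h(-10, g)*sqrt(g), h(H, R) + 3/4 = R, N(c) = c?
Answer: sqrt(576 + 186*sqrt(6))/2 ≈ 16.059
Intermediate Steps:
Q(V, Z) = V**2 (Q(V, Z) = V*V = V**2)
h(H, R) = -3/4 + R
Y(g) = sqrt(g)*(-3/4 + g) (Y(g) = (-3/4 + g)*sqrt(g) = sqrt(g)*(-3/4 + g))
sqrt(Q(-12, S) + Y(-74 - 1*(-98))) = sqrt((-12)**2 + sqrt(-74 - 1*(-98))*(-3/4 + (-74 - 1*(-98)))) = sqrt(144 + sqrt(-74 + 98)*(-3/4 + (-74 + 98))) = sqrt(144 + sqrt(24)*(-3/4 + 24)) = sqrt(144 + (2*sqrt(6))*(93/4)) = sqrt(144 + 93*sqrt(6)/2)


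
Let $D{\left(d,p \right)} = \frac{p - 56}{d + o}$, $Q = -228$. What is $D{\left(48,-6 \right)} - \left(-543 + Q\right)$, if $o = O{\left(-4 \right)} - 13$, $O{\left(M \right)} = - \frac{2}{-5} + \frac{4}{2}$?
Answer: $\frac{143867}{187} \approx 769.34$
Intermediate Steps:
$O{\left(M \right)} = \frac{12}{5}$ ($O{\left(M \right)} = \left(-2\right) \left(- \frac{1}{5}\right) + 4 \cdot \frac{1}{2} = \frac{2}{5} + 2 = \frac{12}{5}$)
$o = - \frac{53}{5}$ ($o = \frac{12}{5} - 13 = - \frac{53}{5} \approx -10.6$)
$D{\left(d,p \right)} = \frac{-56 + p}{- \frac{53}{5} + d}$ ($D{\left(d,p \right)} = \frac{p - 56}{d - \frac{53}{5}} = \frac{-56 + p}{- \frac{53}{5} + d}$)
$D{\left(48,-6 \right)} - \left(-543 + Q\right) = \frac{5 \left(-56 - 6\right)}{-53 + 5 \cdot 48} - \left(-543 - 228\right) = 5 \frac{1}{-53 + 240} \left(-62\right) - -771 = 5 \cdot \frac{1}{187} \left(-62\right) + 771 = - \frac{310}{187} + 771 = \frac{143867}{187}$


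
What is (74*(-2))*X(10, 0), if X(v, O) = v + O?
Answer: -1480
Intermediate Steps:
X(v, O) = O + v
(74*(-2))*X(10, 0) = (74*(-2))*(0 + 10) = -148*10 = -1480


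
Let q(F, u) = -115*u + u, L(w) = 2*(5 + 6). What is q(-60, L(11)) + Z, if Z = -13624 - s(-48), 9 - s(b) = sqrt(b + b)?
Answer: -16141 + 4*I*sqrt(6) ≈ -16141.0 + 9.798*I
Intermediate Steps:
s(b) = 9 - sqrt(2)*sqrt(b) (s(b) = 9 - sqrt(b + b) = 9 - sqrt(2*b) = 9 - sqrt(2)*sqrt(b))
L(w) = 22 (L(w) = 2*11 = 22)
q(F, u) = -114*u
Z = -13633 + 4*I*sqrt(6) (Z = -13624 - (9 - sqrt(2)*sqrt(-48)) = -13624 - (9 - sqrt(2)*4*I*sqrt(3)) = -13624 - (9 - 4*I*sqrt(6)) = -13624 + (-9 + 4*I*sqrt(6)) = -13633 + 4*I*sqrt(6) ≈ -13633.0 + 9.798*I)
q(-60, L(11)) + Z = -114*22 + (-13633 + 4*I*sqrt(6)) = -2508 + (-13633 + 4*I*sqrt(6)) = -16141 + 4*I*sqrt(6)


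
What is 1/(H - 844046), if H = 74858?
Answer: -1/769188 ≈ -1.3001e-6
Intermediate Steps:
1/(H - 844046) = 1/(74858 - 844046) = 1/(-769188) = -1/769188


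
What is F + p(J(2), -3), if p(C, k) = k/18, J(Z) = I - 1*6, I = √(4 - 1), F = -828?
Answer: -4969/6 ≈ -828.17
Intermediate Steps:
I = √3 ≈ 1.7320
J(Z) = -6 + √3 (J(Z) = √3 - 1*6 = √3 - 6 = -6 + √3)
p(C, k) = k/18 (p(C, k) = k*(1/18) = k/18)
F + p(J(2), -3) = -828 + (1/18)*(-3) = -828 - ⅙ = -4969/6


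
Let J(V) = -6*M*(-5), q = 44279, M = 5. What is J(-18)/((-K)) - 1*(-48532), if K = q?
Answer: 2148948278/44279 ≈ 48532.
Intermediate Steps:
K = 44279
J(V) = 150 (J(V) = -6*5*(-5) = -30*(-5) = 150)
J(-18)/((-K)) - 1*(-48532) = 150/((-1*44279)) - 1*(-48532) = 150/(-44279) + 48532 = 150*(-1/44279) + 48532 = -150/44279 + 48532 = 2148948278/44279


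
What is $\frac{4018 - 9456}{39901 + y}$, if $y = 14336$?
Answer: $- \frac{5438}{54237} \approx -0.10026$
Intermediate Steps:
$\frac{4018 - 9456}{39901 + y} = \frac{4018 - 9456}{39901 + 14336} = - \frac{5438}{54237}$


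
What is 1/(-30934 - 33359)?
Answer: -1/64293 ≈ -1.5554e-5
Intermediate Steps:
1/(-30934 - 33359) = 1/(-64293) = -1/64293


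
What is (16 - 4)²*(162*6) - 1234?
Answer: 138734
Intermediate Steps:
(16 - 4)²*(162*6) - 1234 = 12²*972 - 1234 = 144*972 - 1234 = 139968 - 1234 = 138734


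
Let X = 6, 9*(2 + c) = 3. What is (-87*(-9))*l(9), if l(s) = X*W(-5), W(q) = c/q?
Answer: 1566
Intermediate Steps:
c = -5/3 (c = -2 + (1/9)*3 = -2 + 1/3 = -5/3 ≈ -1.6667)
W(q) = -5/(3*q)
l(s) = 2 (l(s) = 6*(-5/3/(-5)) = 6*(-5/3*(-1/5)) = 6*(1/3) = 2)
(-87*(-9))*l(9) = -87*(-9)*2 = 783*2 = 1566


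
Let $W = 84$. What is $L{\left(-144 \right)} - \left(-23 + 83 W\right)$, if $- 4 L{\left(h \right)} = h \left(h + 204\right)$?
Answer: $-4789$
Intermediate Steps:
$L{\left(h \right)} = - \frac{h \left(204 + h\right)}{4}$ ($L{\left(h \right)} = - \frac{h \left(h + 204\right)}{4} = - \frac{h \left(204 + h\right)}{4}$)
$L{\left(-144 \right)} - \left(-23 + 83 W\right) = \left(- \frac{1}{4}\right) \left(-144\right) \left(204 - 144\right) + \left(23 - 6972\right) = \left(- \frac{1}{4}\right) \left(-144\right) 60 + \left(23 - 6972\right) = 2160 - 6949 = -4789$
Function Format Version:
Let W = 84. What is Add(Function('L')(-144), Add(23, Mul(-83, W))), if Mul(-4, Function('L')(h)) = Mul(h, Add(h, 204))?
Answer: -4789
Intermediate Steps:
Function('L')(h) = Mul(Rational(-1, 4), h, Add(204, h)) (Function('L')(h) = Mul(Rational(-1, 4), Mul(h, Add(h, 204))) = Mul(Rational(-1, 4), Mul(h, Add(204, h))) = Mul(Rational(-1, 4), h, Add(204, h)))
Add(Function('L')(-144), Add(23, Mul(-83, W))) = Add(Mul(Rational(-1, 4), -144, Add(204, -144)), Add(23, Mul(-83, 84))) = Add(Mul(Rational(-1, 4), -144, 60), Add(23, -6972)) = Add(2160, -6949) = -4789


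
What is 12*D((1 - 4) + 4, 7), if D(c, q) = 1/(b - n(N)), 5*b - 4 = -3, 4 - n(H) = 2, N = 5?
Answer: -20/3 ≈ -6.6667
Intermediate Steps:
n(H) = 2 (n(H) = 4 - 1*2 = 4 - 2 = 2)
b = ⅕ (b = ⅘ + (⅕)*(-3) = ⅘ - ⅗ = ⅕ ≈ 0.20000)
D(c, q) = -5/9 (D(c, q) = 1/(⅕ - 1*2) = 1/(⅕ - 2) = 1/(-9/5) = -5/9)
12*D((1 - 4) + 4, 7) = 12*(-5/9) = -20/3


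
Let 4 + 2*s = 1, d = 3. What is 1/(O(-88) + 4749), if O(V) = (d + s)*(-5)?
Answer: 2/9483 ≈ 0.00021090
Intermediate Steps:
s = -3/2 (s = -2 + (½)*1 = -2 + ½ = -3/2 ≈ -1.5000)
O(V) = -15/2 (O(V) = (3 - 3/2)*(-5) = (3/2)*(-5) = -15/2)
1/(O(-88) + 4749) = 1/(-15/2 + 4749) = 1/(9483/2) = 2/9483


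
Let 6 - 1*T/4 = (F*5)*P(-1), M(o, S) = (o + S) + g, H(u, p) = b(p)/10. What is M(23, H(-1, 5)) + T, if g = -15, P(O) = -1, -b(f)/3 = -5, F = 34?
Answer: 1427/2 ≈ 713.50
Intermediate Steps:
b(f) = 15 (b(f) = -3*(-5) = 15)
H(u, p) = 3/2 (H(u, p) = 15/10 = 15*(⅒) = 3/2)
M(o, S) = -15 + S + o (M(o, S) = (o + S) - 15 = (S + o) - 15 = -15 + S + o)
T = 704 (T = 24 - 4*34*5*(-1) = 24 - 680*(-1) = 24 - 4*(-170) = 24 + 680 = 704)
M(23, H(-1, 5)) + T = (-15 + 3/2 + 23) + 704 = 19/2 + 704 = 1427/2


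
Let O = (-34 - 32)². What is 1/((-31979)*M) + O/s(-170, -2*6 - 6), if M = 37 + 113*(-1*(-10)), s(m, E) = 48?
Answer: 13546975955/149277972 ≈ 90.750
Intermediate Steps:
O = 4356 (O = (-66)² = 4356)
M = 1167 (M = 37 + 113*10 = 37 + 1130 = 1167)
1/((-31979)*M) + O/s(-170, -2*6 - 6) = 1/(-31979*1167) + 4356/48 = -1/31979*1/1167 + 4356*(1/48) = -1/37319493 + 363/4 = 13546975955/149277972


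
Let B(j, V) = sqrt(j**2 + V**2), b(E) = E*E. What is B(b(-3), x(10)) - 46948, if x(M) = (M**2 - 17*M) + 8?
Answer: -46948 + 5*sqrt(157) ≈ -46885.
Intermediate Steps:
x(M) = 8 + M**2 - 17*M
b(E) = E**2
B(j, V) = sqrt(V**2 + j**2)
B(b(-3), x(10)) - 46948 = sqrt((8 + 10**2 - 17*10)**2 + ((-3)**2)**2) - 46948 = sqrt((8 + 100 - 170)**2 + 9**2) - 46948 = sqrt((-62)**2 + 81) - 46948 = sqrt(3844 + 81) - 46948 = sqrt(3925) - 46948 = 5*sqrt(157) - 46948 = -46948 + 5*sqrt(157)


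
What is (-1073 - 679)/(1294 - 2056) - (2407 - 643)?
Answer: -223736/127 ≈ -1761.7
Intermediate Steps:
(-1073 - 679)/(1294 - 2056) - (2407 - 643) = -1752/(-762) - 1*1764 = -1752*(-1/762) - 1764 = 292/127 - 1764 = -223736/127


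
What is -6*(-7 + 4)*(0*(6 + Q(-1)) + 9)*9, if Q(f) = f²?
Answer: 1458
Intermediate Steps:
-6*(-7 + 4)*(0*(6 + Q(-1)) + 9)*9 = -6*(-7 + 4)*(0*(6 + (-1)²) + 9)*9 = -(-18)*(0*(6 + 1) + 9)*9 = -(-18)*(0*7 + 9)*9 = -(-18)*(0 + 9)*9 = -(-18)*9*9 = -6*(-27)*9 = 162*9 = 1458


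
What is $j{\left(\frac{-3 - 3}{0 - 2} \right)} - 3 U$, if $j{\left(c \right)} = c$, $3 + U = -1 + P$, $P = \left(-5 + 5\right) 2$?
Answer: $15$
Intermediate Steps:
$P = 0$ ($P = 0 \cdot 2 = 0$)
$U = -4$ ($U = -3 + \left(-1 + 0\right) = -3 - 1 = -4$)
$j{\left(\frac{-3 - 3}{0 - 2} \right)} - 3 U = \frac{-3 - 3}{0 - 2} - -12 = - \frac{6}{-2} + 12 = \left(-6\right) \left(- \frac{1}{2}\right) + 12 = 3 + 12 = 15$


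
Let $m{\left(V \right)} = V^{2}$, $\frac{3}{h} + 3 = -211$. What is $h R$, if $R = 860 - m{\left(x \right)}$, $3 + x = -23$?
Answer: $- \frac{276}{107} \approx -2.5794$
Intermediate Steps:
$x = -26$ ($x = -3 - 23 = -26$)
$h = - \frac{3}{214}$ ($h = \frac{3}{-3 - 211} = \frac{3}{-214} = 3 \left(- \frac{1}{214}\right) = - \frac{3}{214} \approx -0.014019$)
$R = 184$ ($R = 860 - \left(-26\right)^{2} = 860 - 676 = 184$)
$h R = \left(- \frac{3}{214}\right) 184 = - \frac{276}{107}$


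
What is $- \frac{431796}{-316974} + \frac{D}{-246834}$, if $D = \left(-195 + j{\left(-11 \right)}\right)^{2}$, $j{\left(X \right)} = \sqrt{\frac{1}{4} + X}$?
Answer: $\frac{9003086189}{7451424792} + \frac{65 i \sqrt{43}}{82278} \approx 1.2082 + 0.0051804 i$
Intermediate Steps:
$j{\left(X \right)} = \sqrt{\frac{1}{4} + X}$
$D = \left(-195 + \frac{i \sqrt{43}}{2}\right)^{2}$ ($D = \left(-195 + \frac{\sqrt{1 + 4 \left(-11\right)}}{2}\right)^{2} = \left(-195 + \frac{\sqrt{1 - 44}}{2}\right)^{2} = \left(-195 + \frac{\sqrt{-43}}{2}\right)^{2} = \left(-195 + \frac{i \sqrt{43}}{2}\right)^{2} \approx 38014.0 - 1278.7 i$)
$- \frac{431796}{-316974} + \frac{D}{-246834} = - \frac{431796}{-316974} + \frac{\frac{1}{4} \left(390 - i \sqrt{43}\right)^{2}}{-246834} = \left(-431796\right) \left(- \frac{1}{316974}\right) + \frac{\left(390 - i \sqrt{43}\right)^{2}}{4} \left(- \frac{1}{246834}\right) = \frac{71966}{52829} - \frac{\left(390 - i \sqrt{43}\right)^{2}}{987336}$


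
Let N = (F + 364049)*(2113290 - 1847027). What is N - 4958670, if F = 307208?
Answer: 178725943921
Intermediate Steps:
N = 178730902591 (N = (307208 + 364049)*(2113290 - 1847027) = 671257*266263 = 178730902591)
N - 4958670 = 178730902591 - 4958670 = 178725943921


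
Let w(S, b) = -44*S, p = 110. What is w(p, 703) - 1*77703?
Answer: -82543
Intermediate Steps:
w(p, 703) - 1*77703 = -44*110 - 1*77703 = -4840 - 77703 = -82543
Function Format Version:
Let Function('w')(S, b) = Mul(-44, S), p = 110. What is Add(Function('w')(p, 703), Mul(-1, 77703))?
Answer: -82543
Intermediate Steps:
Add(Function('w')(p, 703), Mul(-1, 77703)) = Add(Mul(-44, 110), Mul(-1, 77703)) = Add(-4840, -77703) = -82543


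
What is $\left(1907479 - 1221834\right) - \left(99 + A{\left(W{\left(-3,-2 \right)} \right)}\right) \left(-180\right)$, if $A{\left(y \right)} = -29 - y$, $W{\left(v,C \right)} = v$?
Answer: $698785$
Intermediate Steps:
$\left(1907479 - 1221834\right) - \left(99 + A{\left(W{\left(-3,-2 \right)} \right)}\right) \left(-180\right) = \left(1907479 - 1221834\right) - \left(99 - 26\right) \left(-180\right) = \left(1907479 - 1221834\right) - \left(99 + \left(-29 + 3\right)\right) \left(-180\right) = 685645 - \left(99 - 26\right) \left(-180\right) = 685645 - 73 \left(-180\right) = 685645 - -13140 = 685645 + 13140 = 698785$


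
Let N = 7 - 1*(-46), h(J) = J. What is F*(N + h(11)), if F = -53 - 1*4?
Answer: -3648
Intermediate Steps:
F = -57 (F = -53 - 4 = -57)
N = 53 (N = 7 + 46 = 53)
F*(N + h(11)) = -57*(53 + 11) = -57*64 = -3648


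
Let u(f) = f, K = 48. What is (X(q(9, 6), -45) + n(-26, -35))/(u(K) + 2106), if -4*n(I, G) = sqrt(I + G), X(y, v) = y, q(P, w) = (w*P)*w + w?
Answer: 55/359 - I*sqrt(61)/8616 ≈ 0.1532 - 0.00090648*I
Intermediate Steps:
q(P, w) = w + P*w**2 (q(P, w) = (P*w)*w + w = P*w**2 + w = w + P*w**2)
n(I, G) = -sqrt(G + I)/4 (n(I, G) = -sqrt(I + G)/4 = -sqrt(G + I)/4)
(X(q(9, 6), -45) + n(-26, -35))/(u(K) + 2106) = (6*(1 + 9*6) - sqrt(-35 - 26)/4)/(48 + 2106) = (6*(1 + 54) - I*sqrt(61)/4)/2154 = (6*55 - I*sqrt(61)/4)*(1/2154) = (330 - I*sqrt(61)/4)*(1/2154) = 55/359 - I*sqrt(61)/8616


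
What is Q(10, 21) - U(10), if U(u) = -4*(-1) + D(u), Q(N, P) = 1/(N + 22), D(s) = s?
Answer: -447/32 ≈ -13.969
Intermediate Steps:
Q(N, P) = 1/(22 + N)
U(u) = 4 + u (U(u) = -4*(-1) + u = 4 + u)
Q(10, 21) - U(10) = 1/(22 + 10) - (4 + 10) = 1/32 - 1*14 = 1/32 - 14 = -447/32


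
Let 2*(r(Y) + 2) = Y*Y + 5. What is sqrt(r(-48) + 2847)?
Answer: sqrt(15998)/2 ≈ 63.242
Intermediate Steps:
r(Y) = 1/2 + Y**2/2 (r(Y) = -2 + (Y*Y + 5)/2 = -2 + (Y**2 + 5)/2 = -2 + (5 + Y**2)/2 = -2 + (5/2 + Y**2/2) = 1/2 + Y**2/2)
sqrt(r(-48) + 2847) = sqrt((1/2 + (1/2)*(-48)**2) + 2847) = sqrt((1/2 + (1/2)*2304) + 2847) = sqrt((1/2 + 1152) + 2847) = sqrt(2305/2 + 2847) = sqrt(7999/2) = sqrt(15998)/2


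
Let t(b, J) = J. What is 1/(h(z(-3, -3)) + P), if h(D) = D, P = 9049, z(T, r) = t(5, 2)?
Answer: 1/9051 ≈ 0.00011049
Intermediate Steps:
z(T, r) = 2
1/(h(z(-3, -3)) + P) = 1/(2 + 9049) = 1/9051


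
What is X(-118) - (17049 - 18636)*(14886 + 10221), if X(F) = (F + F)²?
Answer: 39900505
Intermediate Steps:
X(F) = 4*F² (X(F) = (2*F)² = 4*F²)
X(-118) - (17049 - 18636)*(14886 + 10221) = 4*(-118)² - (17049 - 18636)*(14886 + 10221) = 4*13924 - (-1587)*25107 = 55696 - 1*(-39844809) = 55696 + 39844809 = 39900505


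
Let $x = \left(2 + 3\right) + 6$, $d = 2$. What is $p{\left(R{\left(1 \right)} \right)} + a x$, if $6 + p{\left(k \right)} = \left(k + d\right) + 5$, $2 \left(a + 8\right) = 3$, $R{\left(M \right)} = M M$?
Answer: $- \frac{139}{2} \approx -69.5$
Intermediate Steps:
$R{\left(M \right)} = M^{2}$
$a = - \frac{13}{2}$ ($a = -8 + \frac{1}{2} \cdot 3 = -8 + \frac{3}{2} = - \frac{13}{2} \approx -6.5$)
$p{\left(k \right)} = 1 + k$ ($p{\left(k \right)} = -6 + \left(\left(k + 2\right) + 5\right) = -6 + \left(\left(2 + k\right) + 5\right) = -6 + \left(7 + k\right) = 1 + k$)
$x = 11$ ($x = 5 + 6 = 11$)
$p{\left(R{\left(1 \right)} \right)} + a x = \left(1 + 1^{2}\right) - \frac{143}{2} = \left(1 + 1\right) - \frac{143}{2} = 2 - \frac{143}{2} = - \frac{139}{2}$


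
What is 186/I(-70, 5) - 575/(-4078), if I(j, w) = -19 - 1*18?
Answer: -737233/150886 ≈ -4.8860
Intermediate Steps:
I(j, w) = -37 (I(j, w) = -19 - 18 = -37)
186/I(-70, 5) - 575/(-4078) = 186/(-37) - 575/(-4078) = 186*(-1/37) - 575*(-1/4078) = -186/37 + 575/4078 = -737233/150886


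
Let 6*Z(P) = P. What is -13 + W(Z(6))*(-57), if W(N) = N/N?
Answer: -70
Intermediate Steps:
Z(P) = P/6
W(N) = 1
-13 + W(Z(6))*(-57) = -13 + 1*(-57) = -13 - 57 = -70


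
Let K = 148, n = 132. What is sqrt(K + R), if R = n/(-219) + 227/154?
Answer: sqrt(18814734862)/11242 ≈ 12.201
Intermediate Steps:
R = 9795/11242 (R = 132/(-219) + 227/154 = 132*(-1/219) + 227*(1/154) = -44/73 + 227/154 = 9795/11242 ≈ 0.87129)
sqrt(K + R) = sqrt(148 + 9795/11242) = sqrt(1673611/11242) = sqrt(18814734862)/11242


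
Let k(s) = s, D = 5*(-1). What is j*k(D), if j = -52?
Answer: 260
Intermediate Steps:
D = -5
j*k(D) = -52*(-5) = 260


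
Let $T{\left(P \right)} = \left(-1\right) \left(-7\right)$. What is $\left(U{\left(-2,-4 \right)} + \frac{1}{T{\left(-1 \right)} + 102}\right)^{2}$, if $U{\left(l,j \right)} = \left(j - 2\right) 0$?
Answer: $\frac{1}{11881} \approx 8.4168 \cdot 10^{-5}$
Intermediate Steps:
$T{\left(P \right)} = 7$
$U{\left(l,j \right)} = 0$ ($U{\left(l,j \right)} = \left(-2 + j\right) 0 = 0$)
$\left(U{\left(-2,-4 \right)} + \frac{1}{T{\left(-1 \right)} + 102}\right)^{2} = \left(0 + \frac{1}{7 + 102}\right)^{2} = \left(0 + \frac{1}{109}\right)^{2} = \left(\frac{1}{109}\right)^{2} = \frac{1}{11881}$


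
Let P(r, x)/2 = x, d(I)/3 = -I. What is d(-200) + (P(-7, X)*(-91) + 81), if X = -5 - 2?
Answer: 1955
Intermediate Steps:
X = -7
d(I) = -3*I (d(I) = 3*(-I) = -3*I)
P(r, x) = 2*x
d(-200) + (P(-7, X)*(-91) + 81) = -3*(-200) + ((2*(-7))*(-91) + 81) = 600 + (-14*(-91) + 81) = 600 + (1274 + 81) = 600 + 1355 = 1955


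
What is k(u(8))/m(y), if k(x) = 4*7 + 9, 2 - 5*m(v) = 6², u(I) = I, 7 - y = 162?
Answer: -185/34 ≈ -5.4412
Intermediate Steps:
y = -155 (y = 7 - 1*162 = 7 - 162 = -155)
m(v) = -34/5 (m(v) = ⅖ - ⅕*6² = ⅖ - ⅕*36 = ⅖ - 36/5 = -34/5)
k(x) = 37 (k(x) = 28 + 9 = 37)
k(u(8))/m(y) = 37/(-34/5) = 37*(-5/34) = -185/34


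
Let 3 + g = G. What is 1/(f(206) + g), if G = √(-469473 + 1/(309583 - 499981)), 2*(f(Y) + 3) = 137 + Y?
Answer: 63021738/189203538149 - 2*I*√17019052763111490/189203538149 ≈ 0.00033309 - 0.001379*I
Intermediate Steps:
f(Y) = 131/2 + Y/2 (f(Y) = -3 + (137 + Y)/2 = -3 + (137/2 + Y/2) = 131/2 + Y/2)
G = I*√17019052763111490/190398 (G = √(-469473 + 1/(-190398)) = √(-469473 - 1/190398) = √(-89386720255/190398) = I*√17019052763111490/190398 ≈ 685.18*I)
g = -3 + I*√17019052763111490/190398 ≈ -3.0 + 685.18*I
1/(f(206) + g) = 1/((131/2 + (½)*206) + (-3 + I*√17019052763111490/190398)) = 1/((131/2 + 103) + (-3 + I*√17019052763111490/190398)) = 1/(337/2 + (-3 + I*√17019052763111490/190398)) = 1/(331/2 + I*√17019052763111490/190398)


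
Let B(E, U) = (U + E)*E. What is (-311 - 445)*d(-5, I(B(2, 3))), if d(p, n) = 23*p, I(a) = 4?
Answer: 86940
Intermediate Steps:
B(E, U) = E*(E + U) (B(E, U) = (E + U)*E = E*(E + U))
(-311 - 445)*d(-5, I(B(2, 3))) = (-311 - 445)*(23*(-5)) = -756*(-115) = 86940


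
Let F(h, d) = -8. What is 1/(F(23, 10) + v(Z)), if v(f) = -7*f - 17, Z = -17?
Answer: 1/94 ≈ 0.010638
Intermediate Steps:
v(f) = -17 - 7*f
1/(F(23, 10) + v(Z)) = 1/(-8 + (-17 - 7*(-17))) = 1/(-8 + (-17 + 119)) = 1/(-8 + 102) = 1/94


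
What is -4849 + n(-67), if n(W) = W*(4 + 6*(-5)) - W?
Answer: -3040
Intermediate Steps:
n(W) = -27*W (n(W) = W*(4 - 30) - W = W*(-26) - W = -26*W - W = -27*W)
-4849 + n(-67) = -4849 - 27*(-67) = -4849 + 1809 = -3040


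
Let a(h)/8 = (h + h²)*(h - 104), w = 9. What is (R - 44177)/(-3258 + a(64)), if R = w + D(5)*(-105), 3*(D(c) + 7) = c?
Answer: 21804/667229 ≈ 0.032678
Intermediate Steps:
D(c) = -7 + c/3
a(h) = 8*(-104 + h)*(h + h²) (a(h) = 8*((h + h²)*(h - 104)) = 8*((h + h²)*(-104 + h)) = 8*((-104 + h)*(h + h²)) = 8*(-104 + h)*(h + h²))
R = 569 (R = 9 + (-7 + (⅓)*5)*(-105) = 9 + (-7 + 5/3)*(-105) = 9 - 16/3*(-105) = 9 + 560 = 569)
(R - 44177)/(-3258 + a(64)) = (569 - 44177)/(-3258 + 8*64*(-104 + 64² - 103*64)) = -43608/(-3258 + 8*64*(-104 + 4096 - 6592)) = -43608/(-3258 + 8*64*(-2600)) = -43608/(-3258 - 1331200) = -43608/(-1334458) = -43608*(-1/1334458) = 21804/667229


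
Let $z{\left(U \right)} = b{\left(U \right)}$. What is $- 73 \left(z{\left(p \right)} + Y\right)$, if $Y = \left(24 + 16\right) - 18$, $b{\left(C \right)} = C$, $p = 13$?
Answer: $-2555$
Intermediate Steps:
$z{\left(U \right)} = U$
$Y = 22$ ($Y = 40 - 18 = 22$)
$- 73 \left(z{\left(p \right)} + Y\right) = - 73 \left(13 + 22\right) = \left(-73\right) 35 = -2555$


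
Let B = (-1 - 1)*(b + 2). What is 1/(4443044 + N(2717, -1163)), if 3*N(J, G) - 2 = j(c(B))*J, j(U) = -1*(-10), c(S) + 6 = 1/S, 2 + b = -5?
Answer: 3/13356304 ≈ 2.2461e-7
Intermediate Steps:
b = -7 (b = -2 - 5 = -7)
B = 10 (B = (-1 - 1)*(-7 + 2) = -2*(-5) = 10)
c(S) = -6 + 1/S
j(U) = 10
N(J, G) = ⅔ + 10*J/3 (N(J, G) = ⅔ + (10*J)/3 = ⅔ + 10*J/3)
1/(4443044 + N(2717, -1163)) = 1/(4443044 + (⅔ + (10/3)*2717)) = 1/(4443044 + (⅔ + 27170/3)) = 1/(4443044 + 27172/3) = 1/(13356304/3) = 3/13356304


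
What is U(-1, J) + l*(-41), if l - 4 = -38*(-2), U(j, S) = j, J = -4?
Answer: -3281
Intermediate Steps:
l = 80 (l = 4 - 38*(-2) = 4 + 76 = 80)
U(-1, J) + l*(-41) = -1 + 80*(-41) = -1 - 3280 = -3281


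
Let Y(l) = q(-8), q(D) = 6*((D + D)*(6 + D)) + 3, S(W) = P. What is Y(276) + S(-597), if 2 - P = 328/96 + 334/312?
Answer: 7508/39 ≈ 192.51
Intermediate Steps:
P = -97/39 (P = 2 - (328/96 + 334/312) = 2 - (328*(1/96) + 334*(1/312)) = 2 - (41/12 + 167/156) = 2 - 1*175/39 = 2 - 175/39 = -97/39 ≈ -2.4872)
S(W) = -97/39
q(D) = 3 + 12*D*(6 + D) (q(D) = 6*((2*D)*(6 + D)) + 3 = 6*(2*D*(6 + D)) + 3 = 12*D*(6 + D) + 3 = 3 + 12*D*(6 + D))
Y(l) = 195 (Y(l) = 3 + 12*(-8)² + 72*(-8) = 3 + 12*64 - 576 = 3 + 768 - 576 = 195)
Y(276) + S(-597) = 195 - 97/39 = 7508/39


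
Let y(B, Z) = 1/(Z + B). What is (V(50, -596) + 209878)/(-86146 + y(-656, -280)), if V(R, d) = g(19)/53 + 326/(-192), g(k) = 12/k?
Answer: -113039622579/46398334628 ≈ -2.4363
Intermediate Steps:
V(R, d) = -162989/96672 (V(R, d) = (12/19)/53 + 326/(-192) = (12*(1/19))*(1/53) + 326*(-1/192) = (12/19)*(1/53) - 163/96 = 12/1007 - 163/96 = -162989/96672)
y(B, Z) = 1/(B + Z)
(V(50, -596) + 209878)/(-86146 + y(-656, -280)) = (-162989/96672 + 209878)/(-86146 + 1/(-656 - 280)) = 20289163027/(96672*(-86146 + 1/(-936))) = 20289163027/(96672*(-86146 - 1/936)) = 20289163027/(96672*(-80632657/936)) = (20289163027/96672)*(-936/80632657) = -113039622579/46398334628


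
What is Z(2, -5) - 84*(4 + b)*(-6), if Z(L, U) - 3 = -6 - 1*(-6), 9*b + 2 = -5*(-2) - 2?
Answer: 2355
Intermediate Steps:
b = 2/3 (b = -2/9 + (-5*(-2) - 2)/9 = -2/9 + (10 - 2)/9 = -2/9 + (1/9)*8 = -2/9 + 8/9 = 2/3 ≈ 0.66667)
Z(L, U) = 3 (Z(L, U) = 3 + (-6 - 1*(-6)) = 3 + (-6 + 6) = 3 + 0 = 3)
Z(2, -5) - 84*(4 + b)*(-6) = 3 - 84*(4 + 2/3)*(-6) = 3 - 392*(-6) = 3 - 84*(-28) = 3 + 2352 = 2355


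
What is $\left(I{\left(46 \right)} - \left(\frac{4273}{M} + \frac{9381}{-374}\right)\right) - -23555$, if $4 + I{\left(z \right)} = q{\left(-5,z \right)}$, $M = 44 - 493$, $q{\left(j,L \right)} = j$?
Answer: $\frac{3959795767}{167926} \approx 23581.0$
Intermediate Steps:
$M = -449$ ($M = 44 - 493 = -449$)
$I{\left(z \right)} = -9$ ($I{\left(z \right)} = -4 - 5 = -9$)
$\left(I{\left(46 \right)} - \left(\frac{4273}{M} + \frac{9381}{-374}\right)\right) - -23555 = \left(-9 - \left(\frac{4273}{-449} + \frac{9381}{-374}\right)\right) - -23555 = \left(-9 - \left(4273 \left(- \frac{1}{449}\right) + 9381 \left(- \frac{1}{374}\right)\right)\right) + 23555 = \left(-9 - \left(- \frac{4273}{449} - \frac{9381}{374}\right)\right) + 23555 = \left(-9 - - \frac{5810171}{167926}\right) + 23555 = \left(-9 + \frac{5810171}{167926}\right) + 23555 = \frac{4298837}{167926} + 23555 = \frac{3959795767}{167926}$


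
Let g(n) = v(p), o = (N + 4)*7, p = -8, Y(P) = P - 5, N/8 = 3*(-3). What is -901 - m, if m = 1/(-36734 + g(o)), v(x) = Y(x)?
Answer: -33109046/36747 ≈ -901.00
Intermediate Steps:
N = -72 (N = 8*(3*(-3)) = 8*(-9) = -72)
Y(P) = -5 + P
o = -476 (o = (-72 + 4)*7 = -68*7 = -476)
v(x) = -5 + x
g(n) = -13 (g(n) = -5 - 8 = -13)
m = -1/36747 (m = 1/(-36734 - 13) = 1/(-36747) = -1/36747 ≈ -2.7213e-5)
-901 - m = -901 - 1*(-1/36747) = -901 + 1/36747 = -33109046/36747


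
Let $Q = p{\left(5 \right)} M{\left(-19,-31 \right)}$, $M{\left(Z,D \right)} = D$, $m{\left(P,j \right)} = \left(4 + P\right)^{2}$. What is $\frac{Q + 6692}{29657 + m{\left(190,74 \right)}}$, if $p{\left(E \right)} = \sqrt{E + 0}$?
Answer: $\frac{6692}{67293} - \frac{31 \sqrt{5}}{67293} \approx 0.098416$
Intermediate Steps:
$p{\left(E \right)} = \sqrt{E}$
$Q = - 31 \sqrt{5}$ ($Q = \sqrt{5} \left(-31\right) = - 31 \sqrt{5} \approx -69.318$)
$\frac{Q + 6692}{29657 + m{\left(190,74 \right)}} = \frac{- 31 \sqrt{5} + 6692}{29657 + \left(4 + 190\right)^{2}} = \frac{6692 - 31 \sqrt{5}}{29657 + 194^{2}} = \frac{6692 - 31 \sqrt{5}}{29657 + 37636} = \frac{6692 - 31 \sqrt{5}}{67293} = \left(6692 - 31 \sqrt{5}\right) \frac{1}{67293} = \frac{6692}{67293} - \frac{31 \sqrt{5}}{67293}$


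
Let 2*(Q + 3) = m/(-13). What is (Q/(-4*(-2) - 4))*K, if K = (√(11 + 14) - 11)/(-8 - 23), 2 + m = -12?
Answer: -48/403 ≈ -0.11911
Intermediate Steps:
m = -14 (m = -2 - 12 = -14)
K = 6/31 (K = (√25 - 11)/(-31) = (5 - 11)*(-1/31) = -6*(-1/31) = 6/31 ≈ 0.19355)
Q = -32/13 (Q = -3 + (-14/(-13))/2 = -3 + (-14*(-1/13))/2 = -3 + (½)*(14/13) = -3 + 7/13 = -32/13 ≈ -2.4615)
(Q/(-4*(-2) - 4))*K = -32/(13*(-4*(-2) - 4))*(6/31) = -32/(13*(8 - 4))*(6/31) = -32/13/4*(6/31) = -32/13*¼*(6/31) = -8/13*6/31 = -48/403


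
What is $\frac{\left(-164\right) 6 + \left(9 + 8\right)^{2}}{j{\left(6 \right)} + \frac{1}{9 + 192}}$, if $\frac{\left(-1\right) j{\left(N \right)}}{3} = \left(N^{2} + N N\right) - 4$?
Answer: $\frac{139695}{41003} \approx 3.4069$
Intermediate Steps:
$j{\left(N \right)} = 12 - 6 N^{2}$ ($j{\left(N \right)} = - 3 \left(\left(N^{2} + N N\right) - 4\right) = - 3 \left(\left(N^{2} + N^{2}\right) - 4\right) = - 3 \left(2 N^{2} - 4\right) = - 3 \left(-4 + 2 N^{2}\right) = 12 - 6 N^{2}$)
$\frac{\left(-164\right) 6 + \left(9 + 8\right)^{2}}{j{\left(6 \right)} + \frac{1}{9 + 192}} = \frac{\left(-164\right) 6 + \left(9 + 8\right)^{2}}{\left(12 - 6 \cdot 6^{2}\right) + \frac{1}{9 + 192}} = \frac{-984 + 17^{2}}{\left(12 - 216\right) + \frac{1}{201}} = \frac{-984 + 289}{\left(12 - 216\right) + \frac{1}{201}} = - \frac{695}{-204 + \frac{1}{201}} = - \frac{695}{- \frac{41003}{201}} = \left(-695\right) \left(- \frac{201}{41003}\right) = \frac{139695}{41003}$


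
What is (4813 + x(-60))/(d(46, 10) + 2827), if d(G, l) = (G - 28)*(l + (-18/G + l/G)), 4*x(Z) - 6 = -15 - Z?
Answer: 443969/276356 ≈ 1.6065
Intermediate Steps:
x(Z) = -9/4 - Z/4 (x(Z) = 3/2 + (-15 - Z)/4 = 3/2 + (-15/4 - Z/4) = -9/4 - Z/4)
d(G, l) = (-28 + G)*(l - 18/G + l/G)
(4813 + x(-60))/(d(46, 10) + 2827) = (4813 + (-9/4 - ¼*(-60)))/((504 - 28*10 - 1*46*(18 + 27*10 - 1*46*10))/46 + 2827) = (4813 + (-9/4 + 15))/((504 - 280 - 1*46*(18 + 270 - 460))/46 + 2827) = (4813 + 51/4)/((504 - 280 - 1*46*(-172))/46 + 2827) = 19303/(4*((504 - 280 + 7912)/46 + 2827)) = 19303/(4*((1/46)*8136 + 2827)) = 19303/(4*(4068/23 + 2827)) = 19303/(4*(69089/23)) = (19303/4)*(23/69089) = 443969/276356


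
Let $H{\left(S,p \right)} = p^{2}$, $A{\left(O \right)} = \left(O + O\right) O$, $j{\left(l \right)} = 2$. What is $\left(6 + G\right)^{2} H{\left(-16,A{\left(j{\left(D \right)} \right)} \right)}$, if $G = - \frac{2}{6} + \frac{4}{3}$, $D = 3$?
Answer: $3136$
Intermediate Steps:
$A{\left(O \right)} = 2 O^{2}$ ($A{\left(O \right)} = 2 O O = 2 O^{2}$)
$G = 1$ ($G = \left(-2\right) \frac{1}{6} + 4 \cdot \frac{1}{3} = - \frac{1}{3} + \frac{4}{3} = 1$)
$\left(6 + G\right)^{2} H{\left(-16,A{\left(j{\left(D \right)} \right)} \right)} = \left(6 + 1\right)^{2} \left(2 \cdot 2^{2}\right)^{2} = 7^{2} \left(2 \cdot 4\right)^{2} = 49 \cdot 8^{2} = 49 \cdot 64 = 3136$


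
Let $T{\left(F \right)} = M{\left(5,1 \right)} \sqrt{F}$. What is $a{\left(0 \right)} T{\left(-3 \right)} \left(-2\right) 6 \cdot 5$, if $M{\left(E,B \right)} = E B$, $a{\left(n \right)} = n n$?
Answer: $0$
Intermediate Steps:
$a{\left(n \right)} = n^{2}$
$M{\left(E,B \right)} = B E$
$T{\left(F \right)} = 5 \sqrt{F}$ ($T{\left(F \right)} = 1 \cdot 5 \sqrt{F} = 5 \sqrt{F}$)
$a{\left(0 \right)} T{\left(-3 \right)} \left(-2\right) 6 \cdot 5 = 0^{2} \cdot 5 \sqrt{-3} \left(-2\right) 6 \cdot 5 = 0 \cdot 5 i \sqrt{3} \left(\left(-12\right) 5\right) = 0 \cdot 5 i \sqrt{3} \left(-60\right) = 0 \left(-60\right) = 0$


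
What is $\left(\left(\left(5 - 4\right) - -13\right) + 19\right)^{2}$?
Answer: $1089$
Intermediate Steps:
$\left(\left(\left(5 - 4\right) - -13\right) + 19\right)^{2} = \left(\left(\left(5 - 4\right) + 13\right) + 19\right)^{2} = \left(\left(1 + 13\right) + 19\right)^{2} = \left(14 + 19\right)^{2} = 33^{2} = 1089$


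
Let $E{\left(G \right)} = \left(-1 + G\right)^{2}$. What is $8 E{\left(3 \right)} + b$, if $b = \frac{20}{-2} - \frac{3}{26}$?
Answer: $\frac{569}{26} \approx 21.885$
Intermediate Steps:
$b = - \frac{263}{26}$ ($b = 20 \left(- \frac{1}{2}\right) - \frac{3}{26} = -10 - \frac{3}{26} = - \frac{263}{26} \approx -10.115$)
$8 E{\left(3 \right)} + b = 8 \left(-1 + 3\right)^{2} - \frac{263}{26} = 8 \cdot 2^{2} - \frac{263}{26} = 8 \cdot 4 - \frac{263}{26} = 32 - \frac{263}{26} = \frac{569}{26}$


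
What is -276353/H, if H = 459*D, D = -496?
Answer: 276353/227664 ≈ 1.2139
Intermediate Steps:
H = -227664 (H = 459*(-496) = -227664)
-276353/H = -276353/(-227664) = -276353*(-1/227664) = 276353/227664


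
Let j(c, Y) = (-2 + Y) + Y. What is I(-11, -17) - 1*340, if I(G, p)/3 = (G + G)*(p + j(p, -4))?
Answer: 1442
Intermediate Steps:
j(c, Y) = -2 + 2*Y
I(G, p) = 6*G*(-10 + p) (I(G, p) = 3*((G + G)*(p + (-2 + 2*(-4)))) = 3*((2*G)*(p + (-2 - 8))) = 3*((2*G)*(p - 10)) = 3*((2*G)*(-10 + p)) = 3*(2*G*(-10 + p)) = 6*G*(-10 + p))
I(-11, -17) - 1*340 = 6*(-11)*(-10 - 17) - 1*340 = 6*(-11)*(-27) - 340 = 1782 - 340 = 1442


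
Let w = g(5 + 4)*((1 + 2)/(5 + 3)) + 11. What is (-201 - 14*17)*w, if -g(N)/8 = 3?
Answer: -878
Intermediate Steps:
g(N) = -24 (g(N) = -8*3 = -24)
w = 2 (w = -24*(1 + 2)/(5 + 3) + 11 = -72/8 + 11 = -24*3/8 + 11 = -9 + 11 = 2)
(-201 - 14*17)*w = (-201 - 14*17)*2 = (-201 - 238)*2 = -439*2 = -878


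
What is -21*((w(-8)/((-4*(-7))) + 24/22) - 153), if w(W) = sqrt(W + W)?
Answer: 35091/11 - 3*I ≈ 3190.1 - 3.0*I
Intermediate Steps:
w(W) = sqrt(2)*sqrt(W) (w(W) = sqrt(2*W) = sqrt(2)*sqrt(W))
-21*((w(-8)/((-4*(-7))) + 24/22) - 153) = -21*(((sqrt(2)*sqrt(-8))/((-4*(-7))) + 24/22) - 153) = -21*(((sqrt(2)*(2*I*sqrt(2)))/28 + 24*(1/22)) - 153) = -21*(((4*I)*(1/28) + 12/11) - 153) = -21*((I/7 + 12/11) - 153) = -21*((12/11 + I/7) - 153) = -21*(-1671/11 + I/7) = 35091/11 - 3*I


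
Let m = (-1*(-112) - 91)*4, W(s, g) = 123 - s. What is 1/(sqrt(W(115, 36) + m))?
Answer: sqrt(23)/46 ≈ 0.10426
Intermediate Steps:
m = 84 (m = (112 - 91)*4 = 21*4 = 84)
1/(sqrt(W(115, 36) + m)) = 1/(sqrt((123 - 1*115) + 84)) = 1/(sqrt((123 - 115) + 84)) = 1/(sqrt(8 + 84)) = 1/(sqrt(92)) = 1/(2*sqrt(23)) = sqrt(23)/46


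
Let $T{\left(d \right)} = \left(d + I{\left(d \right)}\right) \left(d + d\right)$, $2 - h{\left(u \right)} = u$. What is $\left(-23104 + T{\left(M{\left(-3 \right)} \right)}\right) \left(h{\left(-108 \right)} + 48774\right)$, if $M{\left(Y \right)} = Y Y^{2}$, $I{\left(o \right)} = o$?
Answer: $-986870192$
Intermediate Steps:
$h{\left(u \right)} = 2 - u$
$M{\left(Y \right)} = Y^{3}$
$T{\left(d \right)} = 4 d^{2}$ ($T{\left(d \right)} = \left(d + d\right) \left(d + d\right) = 2 d 2 d = 4 d^{2}$)
$\left(-23104 + T{\left(M{\left(-3 \right)} \right)}\right) \left(h{\left(-108 \right)} + 48774\right) = \left(-23104 + 4 \left(\left(-3\right)^{3}\right)^{2}\right) \left(\left(2 - -108\right) + 48774\right) = \left(-23104 + 4 \left(-27\right)^{2}\right) \left(\left(2 + 108\right) + 48774\right) = \left(-23104 + 4 \cdot 729\right) \left(110 + 48774\right) = \left(-23104 + 2916\right) 48884 = \left(-20188\right) 48884 = -986870192$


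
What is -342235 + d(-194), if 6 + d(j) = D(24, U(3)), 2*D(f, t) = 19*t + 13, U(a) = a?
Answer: -342206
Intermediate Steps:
D(f, t) = 13/2 + 19*t/2 (D(f, t) = (19*t + 13)/2 = (13 + 19*t)/2 = 13/2 + 19*t/2)
d(j) = 29 (d(j) = -6 + (13/2 + (19/2)*3) = -6 + (13/2 + 57/2) = -6 + 35 = 29)
-342235 + d(-194) = -342235 + 29 = -342206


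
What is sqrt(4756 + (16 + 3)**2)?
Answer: sqrt(5117) ≈ 71.533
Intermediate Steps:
sqrt(4756 + (16 + 3)**2) = sqrt(4756 + 19**2) = sqrt(4756 + 361) = sqrt(5117)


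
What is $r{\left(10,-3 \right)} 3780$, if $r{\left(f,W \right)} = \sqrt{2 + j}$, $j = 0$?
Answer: $3780 \sqrt{2} \approx 5345.7$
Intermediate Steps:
$r{\left(f,W \right)} = \sqrt{2}$ ($r{\left(f,W \right)} = \sqrt{2 + 0} = \sqrt{2}$)
$r{\left(10,-3 \right)} 3780 = \sqrt{2} \cdot 3780 = 3780 \sqrt{2}$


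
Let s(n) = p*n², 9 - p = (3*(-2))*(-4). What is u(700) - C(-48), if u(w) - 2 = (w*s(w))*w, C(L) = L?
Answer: -3601499999950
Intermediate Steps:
p = -15 (p = 9 - 3*(-2)*(-4) = 9 - (-6)*(-4) = 9 - 1*24 = 9 - 24 = -15)
s(n) = -15*n²
u(w) = 2 - 15*w⁴ (u(w) = 2 + (w*(-15*w²))*w = 2 + (-15*w³)*w = 2 - 15*w⁴)
u(700) - C(-48) = (2 - 15*700⁴) - 1*(-48) = (2 - 15*240100000000) + 48 = (2 - 3601500000000) + 48 = -3601499999998 + 48 = -3601499999950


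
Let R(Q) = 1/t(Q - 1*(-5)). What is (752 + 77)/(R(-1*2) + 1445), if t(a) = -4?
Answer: 3316/5779 ≈ 0.57380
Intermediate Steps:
R(Q) = -1/4 (R(Q) = 1/(-4) = -1/4)
(752 + 77)/(R(-1*2) + 1445) = (752 + 77)/(-1/4 + 1445) = 829/(5779/4) = 829*(4/5779) = 3316/5779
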